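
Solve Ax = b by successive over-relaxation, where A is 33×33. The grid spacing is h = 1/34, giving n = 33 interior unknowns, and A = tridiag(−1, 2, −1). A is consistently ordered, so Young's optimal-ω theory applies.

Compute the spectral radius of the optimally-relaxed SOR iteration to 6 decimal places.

ρ_SOR = 0.831052

ρ_J = max_k |cos(kπ/34)| = cos(π/34) = 0.995734
1 − cos²(π/34) = sin²(π/34) ⇒ √(1−ρ_J²) = sin(π/34) = 0.0922684.
ω* = 2 / (1 + 0.0922684) = 2 / 1.0922684 ≈ 1.831052.
ρ(B_{ω*}) = ω*−1 = 0.831052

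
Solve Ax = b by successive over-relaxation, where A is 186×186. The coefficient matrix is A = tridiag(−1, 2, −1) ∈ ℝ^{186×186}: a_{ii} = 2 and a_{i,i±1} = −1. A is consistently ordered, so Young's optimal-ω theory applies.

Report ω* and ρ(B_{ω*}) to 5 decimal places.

ω* = 1.96696, ρ_SOR = 0.96696

ρ_J = max_k |cos(kπ/187)| = cos(π/187) = 0.99986
root = sin(π/187) = 0.016799  (since 1−cos² = sin²).
ω* = 2 / (1 + 0.016799) = 2 / 1.016799 ≈ 1.96696.
[ρ_SOR] ω* − 1 = 0.96696.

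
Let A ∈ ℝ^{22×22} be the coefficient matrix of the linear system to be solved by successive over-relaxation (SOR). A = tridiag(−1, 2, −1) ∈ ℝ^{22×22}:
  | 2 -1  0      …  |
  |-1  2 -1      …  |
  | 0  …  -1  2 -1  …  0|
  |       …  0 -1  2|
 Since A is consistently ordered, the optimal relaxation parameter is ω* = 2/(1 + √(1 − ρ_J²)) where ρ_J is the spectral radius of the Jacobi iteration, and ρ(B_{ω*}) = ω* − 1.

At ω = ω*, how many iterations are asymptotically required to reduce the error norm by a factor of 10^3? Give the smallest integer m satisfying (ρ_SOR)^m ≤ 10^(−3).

½·tridiag(1,0,1) at n=22: λ_k = cos(kπ/23); max |λ| at k=1 ⇒ ρ_J = cos(π/23) ≈ 0.9906859.
√(1−ρ_J²) simplifies to sin(π/23) = 0.1361666.
ω* = 2/(1+0.1361666) = 1.7603052
[ρ_SOR] ω* − 1 = 0.7603052.
Need (0.7603052)^m ≤ 10^(−3): m ≥ 3·ln10/|ln 0.7603052| = 6.90776/0.274035 = 25.208 ⇒ m = 26.

m = 26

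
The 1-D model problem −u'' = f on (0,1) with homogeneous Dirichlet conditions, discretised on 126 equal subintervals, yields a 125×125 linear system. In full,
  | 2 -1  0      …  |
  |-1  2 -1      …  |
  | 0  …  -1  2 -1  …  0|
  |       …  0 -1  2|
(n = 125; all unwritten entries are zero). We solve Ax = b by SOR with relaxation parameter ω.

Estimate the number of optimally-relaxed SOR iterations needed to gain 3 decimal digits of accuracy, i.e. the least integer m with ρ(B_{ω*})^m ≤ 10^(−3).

½·tridiag(1,0,1) at n=125: λ_k = cos(kπ/126); max |λ| at k=1 ⇒ ρ_J = cos(π/126) ≈ 0.9996892.
√(1 − cos²(π/126)) = sin(π/126) ≈ 0.0249307.
Young: ω* = 2/(1+√(1−ρ_J²)) = 2/(1+0.0249307) = 2/1.0249307 = 1.9513514.
Hence ρ(B_{ω*}) = 1.9513514 − 1 = 0.9513514.
m ≥ 3·ln10 / (−ln 0.9513514) = 138.510; smallest integer m = 139.

m = 139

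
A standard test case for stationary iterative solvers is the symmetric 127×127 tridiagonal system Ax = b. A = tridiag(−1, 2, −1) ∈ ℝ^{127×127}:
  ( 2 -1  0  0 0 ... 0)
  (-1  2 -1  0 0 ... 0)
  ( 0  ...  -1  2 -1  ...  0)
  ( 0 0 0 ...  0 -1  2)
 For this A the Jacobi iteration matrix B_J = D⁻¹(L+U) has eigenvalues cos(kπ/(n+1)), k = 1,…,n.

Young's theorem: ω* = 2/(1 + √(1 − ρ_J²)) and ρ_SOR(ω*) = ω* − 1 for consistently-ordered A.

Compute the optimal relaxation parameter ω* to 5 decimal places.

ω* = 1.95209

n=127: λ(B_J) = 1 − λ(A)/2 = cos(kπ/128); k=1 gives ρ_J = 0.99970.
root = sin(π/128) = 0.024541  (since 1−cos² = sin²).
ω* = 2/(1+0.024541) = 1.95209
[ρ_SOR] ω* − 1 = 0.95209.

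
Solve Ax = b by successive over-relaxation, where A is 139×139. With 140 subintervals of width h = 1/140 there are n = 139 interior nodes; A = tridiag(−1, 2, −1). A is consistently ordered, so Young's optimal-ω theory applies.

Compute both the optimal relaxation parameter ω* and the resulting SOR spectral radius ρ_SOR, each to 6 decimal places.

½·tridiag(1,0,1) at n=139: λ_k = cos(kπ/140); max |λ| at k=1 ⇒ ρ_J = cos(π/140) ≈ 0.999748.
√(1−ρ_J²) simplifies to sin(π/140) = 0.0224381.
ω* = 2 / (1 + 0.0224381) = 2 / 1.0224381 ≈ 1.956109.
At ω = 1.956109 every |λ(B_ω)| = ω−1, so ρ_SOR = 0.956109.

ω* = 1.956109, ρ_SOR = 0.956109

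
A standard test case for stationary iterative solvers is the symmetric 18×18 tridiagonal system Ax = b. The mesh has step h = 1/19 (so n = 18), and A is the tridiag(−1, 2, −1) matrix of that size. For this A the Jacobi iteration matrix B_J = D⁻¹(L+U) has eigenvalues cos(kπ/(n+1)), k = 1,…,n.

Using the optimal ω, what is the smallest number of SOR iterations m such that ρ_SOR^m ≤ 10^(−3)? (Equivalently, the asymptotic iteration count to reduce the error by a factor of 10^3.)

B_J for the 18×18 system has eigenvalues cos(kπ/19); ρ_J = cos(π/19) = 0.9863613.
√(1−ρ_J²) simplifies to sin(π/19) = 0.1645946.
ω* = 2/(1 + 0.1645946) = 2/1.1645946 = 1.7173358.
ρ_SOR = ω* − 1 = 1.7173358 − 1 = 0.7173358.
Need (0.7173358)^m ≤ 10^(−3): m ≥ 3·ln10/|ln 0.7173358| = 6.90776/0.332211 = 20.793 ⇒ m = 21.

m = 21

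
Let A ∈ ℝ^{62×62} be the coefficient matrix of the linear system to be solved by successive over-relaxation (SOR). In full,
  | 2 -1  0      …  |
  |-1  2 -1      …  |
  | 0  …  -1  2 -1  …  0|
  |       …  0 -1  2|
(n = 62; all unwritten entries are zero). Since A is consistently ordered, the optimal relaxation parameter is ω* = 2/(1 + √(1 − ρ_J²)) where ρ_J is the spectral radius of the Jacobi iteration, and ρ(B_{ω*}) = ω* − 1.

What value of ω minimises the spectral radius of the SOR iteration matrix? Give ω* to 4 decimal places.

ω* = 1.9050

With n=62, ρ(Jacobi) = cos(π/63) = 0.9988.
√(1 − cos²(π/63)) = sin(π/63) ≈ 0.04985.
So ω* = 2/1.04985 = 1.9050 (Young).
[ρ_SOR] ω* − 1 = 0.9050.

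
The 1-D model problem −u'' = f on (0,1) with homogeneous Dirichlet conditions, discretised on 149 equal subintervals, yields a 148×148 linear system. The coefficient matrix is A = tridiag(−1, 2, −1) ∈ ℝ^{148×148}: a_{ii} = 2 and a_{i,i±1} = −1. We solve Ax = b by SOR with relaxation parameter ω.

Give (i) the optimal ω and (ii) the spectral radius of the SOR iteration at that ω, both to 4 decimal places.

ω* = 1.9587, ρ_SOR = 0.9587

With n=148, ρ(Jacobi) = cos(π/149) = 0.9998.
√(1−ρ_J²) = |sin(π/149)| = 0.02108
ω* = 2/(1 + 0.02108) = 2/1.02108 = 1.9587.
ρ_SOR = ω* − 1 ≈ 0.9587.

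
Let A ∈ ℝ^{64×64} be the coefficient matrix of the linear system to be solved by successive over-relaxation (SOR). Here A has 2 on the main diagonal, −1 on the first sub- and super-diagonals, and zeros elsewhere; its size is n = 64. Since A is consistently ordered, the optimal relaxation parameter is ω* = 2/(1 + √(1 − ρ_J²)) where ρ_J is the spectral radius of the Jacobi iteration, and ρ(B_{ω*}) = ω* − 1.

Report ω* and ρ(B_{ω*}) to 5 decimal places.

ω* = 1.90783, ρ_SOR = 0.90783

ρ_J = max_k |cos(kπ/65)| = cos(π/65) = 0.99883
√(1 − cos²(π/65)) = sin(π/65) ≈ 0.048313.
Young: ω* = 2/(1+√(1−ρ_J²)) = 2/(1+0.048313) = 2/1.048313 = 1.90783.
ρ(B_{ω*}) = ω*−1 = 0.90783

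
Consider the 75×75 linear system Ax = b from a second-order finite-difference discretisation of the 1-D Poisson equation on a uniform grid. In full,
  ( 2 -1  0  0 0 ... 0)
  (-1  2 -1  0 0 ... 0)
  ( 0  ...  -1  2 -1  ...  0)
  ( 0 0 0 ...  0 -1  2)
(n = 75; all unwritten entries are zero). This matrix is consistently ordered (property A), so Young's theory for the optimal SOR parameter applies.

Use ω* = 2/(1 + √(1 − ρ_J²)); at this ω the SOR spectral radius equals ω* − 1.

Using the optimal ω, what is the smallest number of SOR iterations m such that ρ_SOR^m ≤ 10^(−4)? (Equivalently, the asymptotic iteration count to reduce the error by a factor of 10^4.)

m = 112

spectrum of D⁻¹(L+U) = {cos(kπ/76) : 1≤k≤75}; ρ_J = cos(π/76) = 0.9991458.
root = sin(π/76) = 0.0413250  (since 1−cos² = sin²).
Then 2/(1+√(1−ρ_J²)) = 2/(1+0.0413250); ω* = 2/1.0413250 = 1.9206300.
and ρ(B_{ω*}) = 1.9206300 − 1 = 0.9206300.
ρ_SOR^m ≤ 10^(−4) ⇔ m ≥ 4·ln10/(−ln 0.9206300) = 9.21034/0.0826971 = 111.374; m = ⌈111.374⌉ = 112.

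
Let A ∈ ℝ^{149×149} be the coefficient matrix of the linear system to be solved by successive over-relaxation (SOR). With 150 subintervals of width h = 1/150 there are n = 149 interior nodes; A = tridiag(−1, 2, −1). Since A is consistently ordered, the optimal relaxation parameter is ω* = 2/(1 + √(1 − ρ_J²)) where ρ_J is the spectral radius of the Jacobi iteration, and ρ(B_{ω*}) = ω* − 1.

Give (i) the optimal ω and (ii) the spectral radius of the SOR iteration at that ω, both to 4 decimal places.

ω* = 1.9590, ρ_SOR = 0.9590

[ρ_J] n=149: ρ(B_J) = cos(π/(n+1)) = cos(π/150) = 0.9998.
root = sin(π/150) = 0.02094  (since 1−cos² = sin²).
ω* = 2 / (1 + 0.02094) = 2 / 1.02094 ≈ 1.9590.
and ρ(B_{ω*}) = 1.9590 − 1 = 0.9590.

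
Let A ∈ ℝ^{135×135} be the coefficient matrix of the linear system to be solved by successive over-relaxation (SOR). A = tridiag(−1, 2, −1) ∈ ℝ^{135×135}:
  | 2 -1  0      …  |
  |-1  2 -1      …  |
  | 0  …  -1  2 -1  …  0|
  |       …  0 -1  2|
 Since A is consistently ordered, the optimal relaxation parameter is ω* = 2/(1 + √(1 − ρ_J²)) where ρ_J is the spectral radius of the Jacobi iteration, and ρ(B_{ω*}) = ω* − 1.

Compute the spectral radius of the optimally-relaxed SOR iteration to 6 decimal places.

ρ_SOR = 0.954847

spectrum of D⁻¹(L+U) = {cos(kπ/136) : 1≤k≤135}; ρ_J = cos(π/136) = 0.999733.
√(1−ρ_J²) simplifies to sin(π/136) = 0.0230979.
ω* = 2/(1+0.0230979) = 1.954847
and ρ(B_{ω*}) = 1.954847 − 1 = 0.954847.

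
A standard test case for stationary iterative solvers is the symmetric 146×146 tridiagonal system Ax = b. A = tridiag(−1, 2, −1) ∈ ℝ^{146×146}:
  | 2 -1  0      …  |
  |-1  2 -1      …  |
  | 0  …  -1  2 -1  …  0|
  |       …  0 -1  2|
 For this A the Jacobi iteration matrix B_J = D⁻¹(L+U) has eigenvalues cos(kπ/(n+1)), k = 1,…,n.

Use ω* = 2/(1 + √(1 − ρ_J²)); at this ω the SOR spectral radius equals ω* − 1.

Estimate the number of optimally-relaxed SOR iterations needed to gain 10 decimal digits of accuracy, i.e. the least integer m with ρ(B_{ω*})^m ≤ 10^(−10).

m = 539

½·tridiag(1,0,1) at n=146: λ_k = cos(kπ/147); max |λ| at k=1 ⇒ ρ_J = cos(π/147) ≈ 0.9997716.
√(1 − cos²(π/147)) = sin(π/147) ≈ 0.0213698.
ω* = 2 / (1 + 0.0213698) = 2 / 1.0213698 ≈ 1.9581546.
At ω = 1.9581546 every |λ(B_ω)| = ω−1, so ρ_SOR = 0.9581546.
ρ_SOR^m ≤ 10^(−10) ⇔ m ≥ 10·ln10/(−ln 0.9581546) = 23.0259/0.0427461 = 538.667; m = ⌈538.667⌉ = 539.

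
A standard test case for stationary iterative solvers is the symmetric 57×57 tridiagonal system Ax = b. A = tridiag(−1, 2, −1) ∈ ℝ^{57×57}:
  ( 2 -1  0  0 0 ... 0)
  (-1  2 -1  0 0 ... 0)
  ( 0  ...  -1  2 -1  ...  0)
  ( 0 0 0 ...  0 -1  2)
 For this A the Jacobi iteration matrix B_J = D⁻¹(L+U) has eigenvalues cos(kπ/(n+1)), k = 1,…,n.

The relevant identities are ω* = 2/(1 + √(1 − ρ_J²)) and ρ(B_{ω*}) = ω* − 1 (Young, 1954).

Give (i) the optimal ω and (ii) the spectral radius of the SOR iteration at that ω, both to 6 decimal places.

[ρ_J] n=57: ρ(B_J) = cos(π/(n+1)) = cos(π/58) = 0.998533.
√(1−ρ_J²) simplifies to sin(π/58) = 0.0541389.
ω* = 2/(1 + 0.0541389) = 2/1.0541389 = 1.897283.
ρ_SOR = ω* − 1 = 1.897283 − 1 = 0.897283.

ω* = 1.897283, ρ_SOR = 0.897283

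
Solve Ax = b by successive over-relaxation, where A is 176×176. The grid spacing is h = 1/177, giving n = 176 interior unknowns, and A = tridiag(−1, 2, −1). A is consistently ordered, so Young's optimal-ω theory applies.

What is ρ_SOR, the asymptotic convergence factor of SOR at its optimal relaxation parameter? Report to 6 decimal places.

n=176: λ(B_J) = 1 − λ(A)/2 = cos(kπ/177); k=1 gives ρ_J = 0.999842.
1 − cos²(π/177) = sin²(π/177) ⇒ √(1−ρ_J²) = sin(π/177) = 0.0177482.
Then 2/(1+√(1−ρ_J²)) = 2/(1+0.0177482); ω* = 2/1.0177482 = 1.965123.
ρ_SOR = ω* − 1 ≈ 0.965123.

ρ_SOR = 0.965123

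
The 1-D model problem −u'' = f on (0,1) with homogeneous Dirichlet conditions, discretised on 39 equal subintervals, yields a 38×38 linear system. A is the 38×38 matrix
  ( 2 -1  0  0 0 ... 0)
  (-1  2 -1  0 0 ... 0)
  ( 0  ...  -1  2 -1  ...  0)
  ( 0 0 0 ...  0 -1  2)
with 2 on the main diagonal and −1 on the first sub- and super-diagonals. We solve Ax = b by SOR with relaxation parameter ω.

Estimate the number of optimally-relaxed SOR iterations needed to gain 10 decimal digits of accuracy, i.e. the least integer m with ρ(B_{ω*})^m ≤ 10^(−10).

[ρ_J] n=38: ρ(B_J) = cos(π/(n+1)) = cos(π/39) = 0.9967573.
√(1−ρ_J²) simplifies to sin(π/39) = 0.0804666.
ω* = 2/(1 + 0.0804666) = 2/1.0804666 = 1.8510521.
ρ_SOR = ω* − 1 ≈ 0.8510521.
For 10 digits: m = 10·ln10 / (−ln 0.8510521) = 23.0259/0.161282 = 142.768; round up → m = 143.

m = 143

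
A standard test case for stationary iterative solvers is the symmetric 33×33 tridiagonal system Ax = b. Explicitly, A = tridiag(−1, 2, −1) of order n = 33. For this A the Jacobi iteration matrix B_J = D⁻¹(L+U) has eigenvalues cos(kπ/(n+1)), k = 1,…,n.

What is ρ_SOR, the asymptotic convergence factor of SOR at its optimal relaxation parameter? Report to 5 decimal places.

ρ_SOR = 0.83105

spectrum of D⁻¹(L+U) = {cos(kπ/34) : 1≤k≤33}; ρ_J = cos(π/34) = 0.99573.
√(1−ρ_J²) simplifies to sin(π/34) = 0.092268.
So ω* = 2/1.092268 = 1.83105 (Young).
and ρ(B_{ω*}) = 1.83105 − 1 = 0.83105.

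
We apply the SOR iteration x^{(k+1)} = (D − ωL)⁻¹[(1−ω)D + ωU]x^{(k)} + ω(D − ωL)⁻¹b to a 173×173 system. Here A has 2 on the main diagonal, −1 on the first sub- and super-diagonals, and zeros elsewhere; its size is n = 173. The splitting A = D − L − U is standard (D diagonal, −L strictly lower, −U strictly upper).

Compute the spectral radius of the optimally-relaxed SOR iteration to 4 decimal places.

ρ_SOR = 0.9645

spectrum of D⁻¹(L+U) = {cos(kπ/174) : 1≤k≤173}; ρ_J = cos(π/174) = 0.9998.
root = sin(π/174) = 0.01805  (since 1−cos² = sin²).
So ω* = 2/1.01805 = 1.9645 (Young).
ρ(B_{ω*}) = ω*−1 = 0.9645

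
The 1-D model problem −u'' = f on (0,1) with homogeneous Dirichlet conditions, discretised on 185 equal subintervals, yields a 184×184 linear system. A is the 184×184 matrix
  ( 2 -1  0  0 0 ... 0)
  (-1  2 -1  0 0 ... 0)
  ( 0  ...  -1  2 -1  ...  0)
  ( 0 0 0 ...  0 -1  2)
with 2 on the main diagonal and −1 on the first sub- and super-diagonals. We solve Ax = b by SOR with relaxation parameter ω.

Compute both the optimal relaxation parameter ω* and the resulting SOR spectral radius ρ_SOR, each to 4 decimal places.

ω* = 1.9666, ρ_SOR = 0.9666

½·tridiag(1,0,1) at n=184: λ_k = cos(kπ/185); max |λ| at k=1 ⇒ ρ_J = cos(π/185) ≈ 0.9999.
root = sin(π/185) = 0.01698  (since 1−cos² = sin²).
ω* = 2/(1+0.01698) = 1.9666
[ρ_SOR] ω* − 1 = 0.9666.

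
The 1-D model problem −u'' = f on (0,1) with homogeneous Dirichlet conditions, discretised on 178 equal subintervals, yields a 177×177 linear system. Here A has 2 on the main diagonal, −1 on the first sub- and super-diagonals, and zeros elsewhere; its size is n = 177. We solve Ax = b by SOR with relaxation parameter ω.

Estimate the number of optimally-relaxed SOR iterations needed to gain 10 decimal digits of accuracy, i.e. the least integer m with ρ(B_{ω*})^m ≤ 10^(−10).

m = 653

B_J for the 177×177 system has eigenvalues cos(kπ/178); ρ_J = cos(π/178) = 0.9998443.
1 − cos²(π/178) = sin²(π/178) ⇒ √(1−ρ_J²) = sin(π/178) = 0.0176485.
ω* = 2/(1+0.0176485) = 1.9653151
ρ(B_{ω*}) = ω*−1 = 0.9653151
Need (0.9653151)^m ≤ 10^(−10): m ≥ 10·ln10/|ln 0.9653151| = 23.0259/0.0353007 = 652.279 ⇒ m = 653.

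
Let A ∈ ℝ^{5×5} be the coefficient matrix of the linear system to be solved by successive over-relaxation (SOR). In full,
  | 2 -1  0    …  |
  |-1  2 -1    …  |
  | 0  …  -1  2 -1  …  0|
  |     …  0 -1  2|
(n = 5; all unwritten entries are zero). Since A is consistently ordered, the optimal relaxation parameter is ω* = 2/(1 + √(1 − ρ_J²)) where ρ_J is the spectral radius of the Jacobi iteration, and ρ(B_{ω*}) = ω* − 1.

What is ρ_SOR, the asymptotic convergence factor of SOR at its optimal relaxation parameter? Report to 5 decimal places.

ρ_SOR = 0.33333

With n=5, ρ(Jacobi) = cos(π/6) = 0.86603.
√(1 − cos²(π/6)) = sin(π/6) ≈ 0.500000.
ω* = 2/(1+0.500000) = 1.33333
[ρ_SOR] ω* − 1 = 0.33333.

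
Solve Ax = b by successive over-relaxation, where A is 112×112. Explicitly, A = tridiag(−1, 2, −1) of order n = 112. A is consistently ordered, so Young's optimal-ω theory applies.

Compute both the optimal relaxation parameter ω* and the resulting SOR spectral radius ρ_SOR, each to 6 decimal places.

ρ_J = max_k |cos(kπ/113)| = cos(π/113) = 0.999614
root = sin(π/113) = 0.0277981  (since 1−cos² = sin²).
Young: ω* = 2/(1+√(1−ρ_J²)) = 2/(1+0.0277981) = 2/1.0277981 = 1.945907.
Hence ρ(B_{ω*}) = 1.945907 − 1 = 0.945907.

ω* = 1.945907, ρ_SOR = 0.945907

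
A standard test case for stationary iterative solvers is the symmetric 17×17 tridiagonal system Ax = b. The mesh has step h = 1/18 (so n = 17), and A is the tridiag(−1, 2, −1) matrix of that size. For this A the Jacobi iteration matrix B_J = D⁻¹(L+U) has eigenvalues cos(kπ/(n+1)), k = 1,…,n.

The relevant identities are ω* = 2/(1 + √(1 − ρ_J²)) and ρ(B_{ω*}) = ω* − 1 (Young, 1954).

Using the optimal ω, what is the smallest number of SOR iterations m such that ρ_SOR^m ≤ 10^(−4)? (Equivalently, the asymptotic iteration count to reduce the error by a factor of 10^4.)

m = 27

n=17: λ(B_J) = 1 − λ(A)/2 = cos(kπ/18); k=1 gives ρ_J = 0.9848078.
√(1−ρ_J²) simplifies to sin(π/18) = 0.1736482.
[ω*] 2 ÷ (1 + 0.1736482) = 2 ÷ 1.1736482 = 1.7040882.
Hence ρ(B_{ω*}) = 1.7040882 − 1 = 0.7040882.
(0.7040882)^m ≤ 10^{−4}  ⇒  m·ln(0.7040882) ≤ −4·ln10  ⇒  m ≥ 26.251  ⇒  m = 27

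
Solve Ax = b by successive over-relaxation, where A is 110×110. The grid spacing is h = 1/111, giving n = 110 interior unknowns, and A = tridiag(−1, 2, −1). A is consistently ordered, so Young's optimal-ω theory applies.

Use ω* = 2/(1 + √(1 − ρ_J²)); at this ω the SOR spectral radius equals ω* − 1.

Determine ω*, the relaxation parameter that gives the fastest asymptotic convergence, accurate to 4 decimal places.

ω* = 1.9450

spectrum of D⁻¹(L+U) = {cos(kπ/111) : 1≤k≤110}; ρ_J = cos(π/111) = 0.9996.
root = sin(π/111) = 0.02830  (since 1−cos² = sin²).
[ω*] 2 ÷ (1 + 0.02830) = 2 ÷ 1.02830 = 1.9450.
ρ(B_{ω*}) = ω*−1 = 0.9450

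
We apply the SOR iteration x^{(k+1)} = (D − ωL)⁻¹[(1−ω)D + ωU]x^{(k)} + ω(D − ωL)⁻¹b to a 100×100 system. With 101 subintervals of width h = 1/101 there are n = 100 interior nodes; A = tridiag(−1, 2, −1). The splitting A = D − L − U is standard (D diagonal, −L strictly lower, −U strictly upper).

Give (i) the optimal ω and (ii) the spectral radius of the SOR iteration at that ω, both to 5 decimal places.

n=100: λ(B_J) = 1 − λ(A)/2 = cos(kπ/101); k=1 gives ρ_J = 0.99952.
√(1−ρ_J²) = |sin(π/101)| = 0.031100
[ω*] 2 ÷ (1 + 0.031100) = 2 ÷ 1.031100 = 1.93968.
ρ(B_{ω*}) = ω*−1 = 0.93968

ω* = 1.93968, ρ_SOR = 0.93968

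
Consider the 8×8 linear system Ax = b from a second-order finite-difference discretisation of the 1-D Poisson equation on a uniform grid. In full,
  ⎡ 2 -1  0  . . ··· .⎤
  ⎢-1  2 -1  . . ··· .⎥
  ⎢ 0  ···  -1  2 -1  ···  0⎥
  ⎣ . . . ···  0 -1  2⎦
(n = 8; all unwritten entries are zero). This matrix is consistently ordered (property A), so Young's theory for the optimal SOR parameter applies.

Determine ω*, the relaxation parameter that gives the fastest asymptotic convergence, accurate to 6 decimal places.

ω* = 1.490291

[ρ_J] n=8: ρ(B_J) = cos(π/(n+1)) = cos(π/9) = 0.939693.
√(1 − cos²(π/9)) = sin(π/9) ≈ 0.3420201.
So ω* = 2/1.3420201 = 1.490291 (Young).
[ρ_SOR] ω* − 1 = 0.490291.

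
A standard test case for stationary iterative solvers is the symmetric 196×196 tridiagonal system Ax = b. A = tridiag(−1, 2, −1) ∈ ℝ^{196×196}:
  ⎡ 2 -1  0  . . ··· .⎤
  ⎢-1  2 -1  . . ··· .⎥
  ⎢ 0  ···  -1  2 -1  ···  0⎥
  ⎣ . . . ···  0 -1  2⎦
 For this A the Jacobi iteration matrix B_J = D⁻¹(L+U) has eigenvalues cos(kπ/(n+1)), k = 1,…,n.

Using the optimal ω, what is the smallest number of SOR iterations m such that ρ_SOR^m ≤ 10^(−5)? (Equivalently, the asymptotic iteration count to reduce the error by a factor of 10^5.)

ρ_J = max_k |cos(kπ/197)| = cos(π/197) = 0.9998728
√(1−ρ_J²) simplifies to sin(π/197) = 0.0159465.
Young: ω* = 2/(1+√(1−ρ_J²)) = 2/(1+0.0159465) = 2/1.0159465 = 1.9686076.
ρ(B_{ω*}) = ω*−1 = 0.9686076
Need (0.9686076)^m ≤ 10^(−5): m ≥ 5·ln10/|ln 0.9686076| = 11.5129/0.0318957 = 360.955 ⇒ m = 361.

m = 361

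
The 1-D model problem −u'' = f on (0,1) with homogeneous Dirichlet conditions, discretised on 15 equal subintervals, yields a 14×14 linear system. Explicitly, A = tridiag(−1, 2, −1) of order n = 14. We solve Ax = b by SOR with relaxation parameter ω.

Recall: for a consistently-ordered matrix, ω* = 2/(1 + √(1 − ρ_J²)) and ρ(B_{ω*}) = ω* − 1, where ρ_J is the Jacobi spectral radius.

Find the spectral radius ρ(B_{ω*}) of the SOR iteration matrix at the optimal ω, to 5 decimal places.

B_J for the 14×14 system has eigenvalues cos(kπ/15); ρ_J = cos(π/15) = 0.97815.
√(1−ρ_J²) simplifies to sin(π/15) = 0.207912.
ω* = 2 / (1 + 0.207912) = 2 / 1.207912 ≈ 1.65575.
At ω = 1.65575 every |λ(B_ω)| = ω−1, so ρ_SOR = 0.65575.

ρ_SOR = 0.65575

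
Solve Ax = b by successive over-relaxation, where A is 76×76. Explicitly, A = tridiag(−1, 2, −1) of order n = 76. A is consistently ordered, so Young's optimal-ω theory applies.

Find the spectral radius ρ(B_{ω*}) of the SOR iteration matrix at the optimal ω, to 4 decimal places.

½·tridiag(1,0,1) at n=76: λ_k = cos(kπ/77); max |λ| at k=1 ⇒ ρ_J = cos(π/77) ≈ 0.9992.
root = sin(π/77) = 0.04079  (since 1−cos² = sin²).
[ω*] 2 ÷ (1 + 0.04079) = 2 ÷ 1.04079 = 1.9216.
[ρ_SOR] ω* − 1 = 0.9216.

ρ_SOR = 0.9216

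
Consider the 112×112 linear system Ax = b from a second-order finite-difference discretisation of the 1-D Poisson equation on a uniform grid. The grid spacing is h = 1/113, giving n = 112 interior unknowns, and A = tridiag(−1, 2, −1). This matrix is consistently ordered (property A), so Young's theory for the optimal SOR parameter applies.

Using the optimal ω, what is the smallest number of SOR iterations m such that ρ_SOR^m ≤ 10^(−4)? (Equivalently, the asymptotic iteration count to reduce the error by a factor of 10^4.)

½·tridiag(1,0,1) at n=112: λ_k = cos(kπ/113); max |λ| at k=1 ⇒ ρ_J = cos(π/113) ≈ 0.9996136.
√(1 − cos²(π/113)) = sin(π/113) ≈ 0.0277981.
ω* = 2 / (1 + 0.0277981) = 2 / 1.0277981 ≈ 1.9459075.
[ρ_SOR] ω* − 1 = 0.9459075.
4·ln10 = 9.21034; −ln(0.9459075) = 0.0556105; m = ⌈9.21034/0.0556105⌉ = ⌈165.622⌉ = 166.

m = 166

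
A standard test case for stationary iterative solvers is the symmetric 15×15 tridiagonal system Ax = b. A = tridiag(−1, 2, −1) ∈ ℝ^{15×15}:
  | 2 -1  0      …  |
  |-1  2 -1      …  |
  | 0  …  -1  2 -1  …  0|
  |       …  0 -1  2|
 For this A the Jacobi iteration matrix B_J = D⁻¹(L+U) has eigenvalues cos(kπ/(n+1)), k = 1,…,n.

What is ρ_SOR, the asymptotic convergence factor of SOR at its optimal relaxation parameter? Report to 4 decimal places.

[ρ_J] n=15: ρ(B_J) = cos(π/(n+1)) = cos(π/16) = 0.9808.
√(1−ρ_J²) simplifies to sin(π/16) = 0.19509.
ω* = 2/(1 + 0.19509) = 2/1.19509 = 1.6735.
ρ_SOR = ω* − 1 ≈ 0.6735.

ρ_SOR = 0.6735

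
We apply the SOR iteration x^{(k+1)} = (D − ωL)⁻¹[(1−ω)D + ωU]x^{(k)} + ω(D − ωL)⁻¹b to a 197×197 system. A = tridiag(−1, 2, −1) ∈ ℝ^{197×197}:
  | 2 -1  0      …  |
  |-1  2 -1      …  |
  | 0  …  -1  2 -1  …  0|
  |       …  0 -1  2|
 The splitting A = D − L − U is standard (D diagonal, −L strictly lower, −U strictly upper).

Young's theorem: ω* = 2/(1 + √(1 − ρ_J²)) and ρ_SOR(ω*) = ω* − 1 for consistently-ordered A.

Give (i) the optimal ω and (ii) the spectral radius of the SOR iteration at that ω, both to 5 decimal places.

½·tridiag(1,0,1) at n=197: λ_k = cos(kπ/198); max |λ| at k=1 ⇒ ρ_J = cos(π/198) ≈ 0.99987.
√(1−ρ_J²) simplifies to sin(π/198) = 0.015866.
ω* = 2/(1 + 0.015866) = 2/1.015866 = 1.96876.
[ρ_SOR] ω* − 1 = 0.96876.

ω* = 1.96876, ρ_SOR = 0.96876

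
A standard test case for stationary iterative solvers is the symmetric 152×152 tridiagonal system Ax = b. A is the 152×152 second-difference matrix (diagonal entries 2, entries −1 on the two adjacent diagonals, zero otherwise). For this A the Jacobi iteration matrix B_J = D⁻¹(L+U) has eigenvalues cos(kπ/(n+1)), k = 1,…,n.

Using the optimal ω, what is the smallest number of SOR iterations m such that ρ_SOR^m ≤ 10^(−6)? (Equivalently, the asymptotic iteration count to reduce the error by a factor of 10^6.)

With n=152, ρ(Jacobi) = cos(π/153) = 0.9997892.
√(1−ρ_J²) = |sin(π/153)| = 0.0205318
Young: ω* = 2/(1+√(1−ρ_J²)) = 2/(1+0.0205318) = 2/1.0205318 = 1.9597625.
ρ_SOR = ω* − 1 ≈ 0.9597625.
m ≥ 6·ln10 / (−ln 0.9597625) = 336.394; smallest integer m = 337.

m = 337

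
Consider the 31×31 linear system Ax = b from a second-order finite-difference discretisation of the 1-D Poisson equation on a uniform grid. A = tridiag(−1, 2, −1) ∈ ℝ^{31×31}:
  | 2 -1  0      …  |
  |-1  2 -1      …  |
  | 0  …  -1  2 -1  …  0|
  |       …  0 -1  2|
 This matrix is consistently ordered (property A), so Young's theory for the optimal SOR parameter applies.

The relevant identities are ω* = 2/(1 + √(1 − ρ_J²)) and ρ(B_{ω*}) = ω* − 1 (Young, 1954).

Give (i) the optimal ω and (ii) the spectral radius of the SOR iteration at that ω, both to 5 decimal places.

B_J for the 31×31 system has eigenvalues cos(kπ/32); ρ_J = cos(π/32) = 0.99518.
1 − cos²(π/32) = sin²(π/32) ⇒ √(1−ρ_J²) = sin(π/32) = 0.098017.
[ω*] 2 ÷ (1 + 0.098017) = 2 ÷ 1.098017 = 1.82147.
[ρ_SOR] ω* − 1 = 0.82147.

ω* = 1.82147, ρ_SOR = 0.82147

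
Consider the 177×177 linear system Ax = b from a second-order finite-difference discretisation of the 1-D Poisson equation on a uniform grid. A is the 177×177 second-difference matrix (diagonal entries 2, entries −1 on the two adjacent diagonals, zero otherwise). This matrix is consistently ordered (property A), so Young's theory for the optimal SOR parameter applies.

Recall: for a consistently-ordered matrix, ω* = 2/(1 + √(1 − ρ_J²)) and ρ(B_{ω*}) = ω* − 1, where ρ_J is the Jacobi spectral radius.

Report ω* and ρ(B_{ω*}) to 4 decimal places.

ω* = 1.9653, ρ_SOR = 0.9653

ρ_J = max_k |cos(kπ/178)| = cos(π/178) = 0.9998
√(1 − cos²(π/178)) = sin(π/178) ≈ 0.01765.
ω* = 2 / (1 + 0.01765) = 2 / 1.01765 ≈ 1.9653.
At ω = 1.9653 every |λ(B_ω)| = ω−1, so ρ_SOR = 0.9653.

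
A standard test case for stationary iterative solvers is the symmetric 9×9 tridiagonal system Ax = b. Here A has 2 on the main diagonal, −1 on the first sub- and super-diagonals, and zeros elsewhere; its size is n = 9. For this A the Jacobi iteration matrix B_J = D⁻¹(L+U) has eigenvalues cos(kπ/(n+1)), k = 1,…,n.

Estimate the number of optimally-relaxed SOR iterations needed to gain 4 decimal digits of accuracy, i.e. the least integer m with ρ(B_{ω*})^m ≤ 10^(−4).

ρ_J = max_k |cos(kπ/10)| = cos(π/10) = 0.9510565
√(1−ρ_J²) = |sin(π/10)| = 0.3090170
ω* = 2/(1 + 0.3090170) = 2/1.3090170 = 1.5278640.
[ρ_SOR] ω* − 1 = 0.5278640.
(0.5278640)^m ≤ 10^{−4}  ⇒  m·ln(0.5278640) ≤ −4·ln10  ⇒  m ≥ 14.416  ⇒  m = 15

m = 15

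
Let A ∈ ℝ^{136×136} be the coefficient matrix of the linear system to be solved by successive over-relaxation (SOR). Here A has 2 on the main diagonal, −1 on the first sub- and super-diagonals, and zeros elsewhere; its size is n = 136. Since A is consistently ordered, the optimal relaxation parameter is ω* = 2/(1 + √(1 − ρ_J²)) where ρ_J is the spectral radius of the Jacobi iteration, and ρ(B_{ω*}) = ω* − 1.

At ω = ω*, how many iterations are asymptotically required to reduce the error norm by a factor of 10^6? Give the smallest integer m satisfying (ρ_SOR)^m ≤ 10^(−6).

m = 302

ρ_J = max_k |cos(kπ/137)| = cos(π/137) = 0.9997371
√(1−ρ_J²) simplifies to sin(π/137) = 0.0229293.
ω* = 2 / (1 + 0.0229293) = 2 / 1.0229293 ≈ 1.9551693.
[ρ_SOR] ω* − 1 = 0.9551693.
6·ln10 = 13.8155; −ln(0.9551693) = 0.0458667; m = ⌈13.8155/0.0458667⌉ = ⌈301.210⌉ = 302.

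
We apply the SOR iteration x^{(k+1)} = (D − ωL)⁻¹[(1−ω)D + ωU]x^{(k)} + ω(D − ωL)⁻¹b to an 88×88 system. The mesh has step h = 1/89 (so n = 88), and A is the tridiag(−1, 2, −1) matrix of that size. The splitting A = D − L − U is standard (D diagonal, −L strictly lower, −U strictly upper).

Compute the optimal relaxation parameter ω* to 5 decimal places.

ρ_J = max_k |cos(kπ/89)| = cos(π/89) = 0.99938
√(1−ρ_J²) = |sin(π/89)| = 0.035291
[ω*] 2 ÷ (1 + 0.035291) = 2 ÷ 1.035291 = 1.93182.
At ω = 1.93182 every |λ(B_ω)| = ω−1, so ρ_SOR = 0.93182.

ω* = 1.93182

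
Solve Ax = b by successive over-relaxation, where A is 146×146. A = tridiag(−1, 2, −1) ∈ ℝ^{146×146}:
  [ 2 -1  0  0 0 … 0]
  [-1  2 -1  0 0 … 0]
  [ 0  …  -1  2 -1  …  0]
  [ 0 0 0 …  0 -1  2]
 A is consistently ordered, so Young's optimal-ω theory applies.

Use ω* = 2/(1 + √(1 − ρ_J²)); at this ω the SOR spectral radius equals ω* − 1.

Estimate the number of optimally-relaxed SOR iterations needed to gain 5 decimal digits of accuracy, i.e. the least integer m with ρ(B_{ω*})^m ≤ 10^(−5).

m = 270

spectrum of D⁻¹(L+U) = {cos(kπ/147) : 1≤k≤146}; ρ_J = cos(π/147) = 0.9997716.
√(1 − cos²(π/147)) = sin(π/147) ≈ 0.0213698.
[ω*] 2 ÷ (1 + 0.0213698) = 2 ÷ 1.0213698 = 1.9581546.
[ρ_SOR] ω* − 1 = 0.9581546.
Need (0.9581546)^m ≤ 10^(−5): m ≥ 5·ln10/|ln 0.9581546| = 11.5129/0.0427461 = 269.332 ⇒ m = 270.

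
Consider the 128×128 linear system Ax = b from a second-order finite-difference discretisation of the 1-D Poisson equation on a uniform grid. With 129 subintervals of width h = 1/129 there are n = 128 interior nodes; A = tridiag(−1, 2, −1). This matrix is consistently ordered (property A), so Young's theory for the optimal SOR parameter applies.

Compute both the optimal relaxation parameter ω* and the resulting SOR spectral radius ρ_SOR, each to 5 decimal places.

[ρ_J] n=128: ρ(B_J) = cos(π/(n+1)) = cos(π/129) = 0.99970.
√(1−ρ_J²) = |sin(π/129)| = 0.024351
[ω*] 2 ÷ (1 + 0.024351) = 2 ÷ 1.024351 = 1.95246.
ρ_SOR = ω* − 1 = 1.95246 − 1 = 0.95246.

ω* = 1.95246, ρ_SOR = 0.95246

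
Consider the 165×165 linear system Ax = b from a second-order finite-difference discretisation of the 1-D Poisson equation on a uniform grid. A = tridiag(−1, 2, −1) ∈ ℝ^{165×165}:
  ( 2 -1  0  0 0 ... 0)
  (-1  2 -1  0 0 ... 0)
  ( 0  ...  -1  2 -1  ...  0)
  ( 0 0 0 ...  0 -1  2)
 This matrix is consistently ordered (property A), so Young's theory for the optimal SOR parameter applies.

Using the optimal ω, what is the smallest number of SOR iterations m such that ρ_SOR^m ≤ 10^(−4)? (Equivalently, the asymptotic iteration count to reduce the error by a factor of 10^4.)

m = 244

n=165: λ(B_J) = 1 − λ(A)/2 = cos(kπ/166); k=1 gives ρ_J = 0.9998209.
root = sin(π/166) = 0.0189241  (since 1−cos² = sin²).
Young: ω* = 2/(1+√(1−ρ_J²)) = 2/(1+0.0189241) = 2/1.0189241 = 1.9628547.
[ρ_SOR] ω* − 1 = 0.9628547.
Need (0.9628547)^m ≤ 10^(−4): m ≥ 4·ln10/|ln 0.9628547| = 9.21034/0.0378528 = 243.320 ⇒ m = 244.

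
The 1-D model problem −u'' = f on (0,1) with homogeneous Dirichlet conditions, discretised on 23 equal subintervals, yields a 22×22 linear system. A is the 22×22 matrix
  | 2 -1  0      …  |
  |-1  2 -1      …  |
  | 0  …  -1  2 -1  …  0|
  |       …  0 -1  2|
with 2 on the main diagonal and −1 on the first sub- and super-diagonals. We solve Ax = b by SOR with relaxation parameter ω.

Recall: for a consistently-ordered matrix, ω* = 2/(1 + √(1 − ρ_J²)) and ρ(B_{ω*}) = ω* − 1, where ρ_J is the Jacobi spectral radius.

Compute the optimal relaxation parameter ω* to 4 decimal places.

[ρ_J] n=22: ρ(B_J) = cos(π/(n+1)) = cos(π/23) = 0.9907.
√(1−ρ_J²) simplifies to sin(π/23) = 0.13617.
ω* = 2/(1+0.13617) = 1.7603
and ρ(B_{ω*}) = 1.7603 − 1 = 0.7603.

ω* = 1.7603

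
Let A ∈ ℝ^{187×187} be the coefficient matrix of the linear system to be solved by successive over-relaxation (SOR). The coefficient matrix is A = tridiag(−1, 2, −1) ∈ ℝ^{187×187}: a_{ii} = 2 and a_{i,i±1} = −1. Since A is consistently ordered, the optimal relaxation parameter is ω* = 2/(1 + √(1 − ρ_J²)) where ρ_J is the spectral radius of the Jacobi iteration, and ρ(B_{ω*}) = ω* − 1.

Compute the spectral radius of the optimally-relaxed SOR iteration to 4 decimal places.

ρ_SOR = 0.9671

ρ_J = max_k |cos(kπ/188)| = cos(π/188) = 0.9999
1 − cos²(π/188) = sin²(π/188) ⇒ √(1−ρ_J²) = sin(π/188) = 0.01671.
ω* = 2/(1+0.01671) = 1.9671
Hence ρ(B_{ω*}) = 1.9671 − 1 = 0.9671.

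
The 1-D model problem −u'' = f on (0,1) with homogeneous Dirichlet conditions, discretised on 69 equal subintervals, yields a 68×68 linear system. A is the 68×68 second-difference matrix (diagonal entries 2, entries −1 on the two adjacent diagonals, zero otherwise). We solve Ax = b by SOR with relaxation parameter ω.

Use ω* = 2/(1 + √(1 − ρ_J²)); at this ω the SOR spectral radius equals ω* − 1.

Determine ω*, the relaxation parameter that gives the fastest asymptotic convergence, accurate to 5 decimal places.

ω* = 1.91293

spectrum of D⁻¹(L+U) = {cos(kπ/69) : 1≤k≤68}; ρ_J = cos(π/69) = 0.99896.
root = sin(π/69) = 0.045515  (since 1−cos² = sin²).
So ω* = 2/1.045515 = 1.91293 (Young).
and ρ(B_{ω*}) = 1.91293 − 1 = 0.91293.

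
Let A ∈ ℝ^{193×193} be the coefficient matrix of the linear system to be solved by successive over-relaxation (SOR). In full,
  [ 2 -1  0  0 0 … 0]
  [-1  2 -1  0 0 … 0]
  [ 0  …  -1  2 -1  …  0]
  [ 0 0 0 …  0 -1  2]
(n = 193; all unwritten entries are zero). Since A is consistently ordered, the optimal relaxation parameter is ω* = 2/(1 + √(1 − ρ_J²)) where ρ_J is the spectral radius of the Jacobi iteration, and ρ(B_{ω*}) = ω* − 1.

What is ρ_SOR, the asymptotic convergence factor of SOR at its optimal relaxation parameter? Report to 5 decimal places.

ρ_SOR = 0.96813

½·tridiag(1,0,1) at n=193: λ_k = cos(kπ/194); max |λ| at k=1 ⇒ ρ_J = cos(π/194) ≈ 0.99987.
√(1−ρ_J²) = |sin(π/194)| = 0.016193
ω* = 2/(1+0.016193) = 1.96813
ρ_SOR = ω* − 1 ≈ 0.96813.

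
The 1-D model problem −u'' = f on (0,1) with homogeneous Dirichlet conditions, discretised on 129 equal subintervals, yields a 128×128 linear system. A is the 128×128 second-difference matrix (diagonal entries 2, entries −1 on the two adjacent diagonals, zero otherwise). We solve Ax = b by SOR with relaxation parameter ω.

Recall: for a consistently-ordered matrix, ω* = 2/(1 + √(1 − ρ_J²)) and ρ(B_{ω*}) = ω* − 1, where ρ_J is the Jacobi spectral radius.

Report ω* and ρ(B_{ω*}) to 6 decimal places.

ω* = 1.952456, ρ_SOR = 0.952456

With n=128, ρ(Jacobi) = cos(π/129) = 0.999703.
root = sin(π/129) = 0.0243510  (since 1−cos² = sin²).
[ω*] 2 ÷ (1 + 0.0243510) = 2 ÷ 1.0243510 = 1.952456.
ρ_SOR = ω* − 1 ≈ 0.952456.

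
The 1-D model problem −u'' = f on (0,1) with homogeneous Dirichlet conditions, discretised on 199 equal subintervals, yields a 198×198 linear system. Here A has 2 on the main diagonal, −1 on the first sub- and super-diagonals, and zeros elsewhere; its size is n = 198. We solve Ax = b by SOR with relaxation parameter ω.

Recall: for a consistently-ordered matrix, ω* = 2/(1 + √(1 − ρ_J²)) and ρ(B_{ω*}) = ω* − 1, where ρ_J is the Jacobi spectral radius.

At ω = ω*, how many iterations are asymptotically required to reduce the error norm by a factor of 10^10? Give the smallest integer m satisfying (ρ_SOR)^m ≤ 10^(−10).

n=198: λ(B_J) = 1 − λ(A)/2 = cos(kπ/199); k=1 gives ρ_J = 0.9998754.
√(1−ρ_J²) simplifies to sin(π/199) = 0.0157862.
Then 2/(1+√(1−ρ_J²)) = 2/(1+0.0157862); ω* = 2/1.0157862 = 1.9689183.
ρ(B_{ω*}) = ω*−1 = 0.9689183
m ≥ 10·ln10 / (−ln 0.9689183) = 729.245; smallest integer m = 730.

m = 730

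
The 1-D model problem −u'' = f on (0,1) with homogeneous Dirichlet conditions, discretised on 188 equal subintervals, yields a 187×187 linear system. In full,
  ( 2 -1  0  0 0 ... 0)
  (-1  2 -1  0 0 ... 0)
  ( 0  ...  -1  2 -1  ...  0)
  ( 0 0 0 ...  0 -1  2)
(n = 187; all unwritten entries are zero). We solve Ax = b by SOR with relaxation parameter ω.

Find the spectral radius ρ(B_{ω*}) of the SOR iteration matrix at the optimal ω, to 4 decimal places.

ρ_SOR = 0.9671

½·tridiag(1,0,1) at n=187: λ_k = cos(kπ/188); max |λ| at k=1 ⇒ ρ_J = cos(π/188) ≈ 0.9999.
√(1−ρ_J²) = |sin(π/188)| = 0.01671
So ω* = 2/1.01671 = 1.9671 (Young).
ρ_SOR = ω* − 1 = 1.9671 − 1 = 0.9671.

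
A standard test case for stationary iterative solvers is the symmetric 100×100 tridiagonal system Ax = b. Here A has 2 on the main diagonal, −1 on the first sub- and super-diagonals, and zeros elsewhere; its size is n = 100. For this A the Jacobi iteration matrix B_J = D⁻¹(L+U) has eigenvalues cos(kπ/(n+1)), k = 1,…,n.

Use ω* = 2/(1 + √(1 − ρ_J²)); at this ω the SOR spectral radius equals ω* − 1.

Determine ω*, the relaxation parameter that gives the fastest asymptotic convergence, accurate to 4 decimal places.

ω* = 1.9397

B_J for the 100×100 system has eigenvalues cos(kπ/101); ρ_J = cos(π/101) = 0.9995.
√(1 − cos²(π/101)) = sin(π/101) ≈ 0.03110.
ω* = 2 / (1 + 0.03110) = 2 / 1.03110 ≈ 1.9397.
ρ_SOR = ω* − 1 = 1.9397 − 1 = 0.9397.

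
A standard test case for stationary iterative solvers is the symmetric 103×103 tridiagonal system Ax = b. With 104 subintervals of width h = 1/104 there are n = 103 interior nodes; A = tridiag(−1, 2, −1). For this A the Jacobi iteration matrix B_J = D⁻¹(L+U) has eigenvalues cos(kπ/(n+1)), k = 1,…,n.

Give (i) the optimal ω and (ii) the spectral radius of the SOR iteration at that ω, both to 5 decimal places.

With n=103, ρ(Jacobi) = cos(π/104) = 0.99954.
√(1 − cos²(π/104)) = sin(π/104) ≈ 0.030203.
Then 2/(1+√(1−ρ_J²)) = 2/(1+0.030203); ω* = 2/1.030203 = 1.94136.
[ρ_SOR] ω* − 1 = 0.94136.

ω* = 1.94136, ρ_SOR = 0.94136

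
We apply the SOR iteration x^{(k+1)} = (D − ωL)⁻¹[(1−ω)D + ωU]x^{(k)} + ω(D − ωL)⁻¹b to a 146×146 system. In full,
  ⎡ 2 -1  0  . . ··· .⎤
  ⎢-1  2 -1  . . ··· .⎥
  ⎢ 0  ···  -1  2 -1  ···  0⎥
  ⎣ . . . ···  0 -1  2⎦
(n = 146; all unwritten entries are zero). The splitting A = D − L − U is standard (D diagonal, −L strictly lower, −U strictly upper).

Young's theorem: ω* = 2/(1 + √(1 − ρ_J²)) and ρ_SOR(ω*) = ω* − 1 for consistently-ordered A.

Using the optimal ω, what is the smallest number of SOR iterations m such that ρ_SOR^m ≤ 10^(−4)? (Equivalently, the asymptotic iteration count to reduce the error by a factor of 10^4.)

m = 216

n=146: λ(B_J) = 1 − λ(A)/2 = cos(kπ/147); k=1 gives ρ_J = 0.9997716.
root = sin(π/147) = 0.0213698  (since 1−cos² = sin²).
[ω*] 2 ÷ (1 + 0.0213698) = 2 ÷ 1.0213698 = 1.9581546.
ρ(B_{ω*}) = ω*−1 = 0.9581546
Need (0.9581546)^m ≤ 10^(−4): m ≥ 4·ln10/|ln 0.9581546| = 9.21034/0.0427461 = 215.466 ⇒ m = 216.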